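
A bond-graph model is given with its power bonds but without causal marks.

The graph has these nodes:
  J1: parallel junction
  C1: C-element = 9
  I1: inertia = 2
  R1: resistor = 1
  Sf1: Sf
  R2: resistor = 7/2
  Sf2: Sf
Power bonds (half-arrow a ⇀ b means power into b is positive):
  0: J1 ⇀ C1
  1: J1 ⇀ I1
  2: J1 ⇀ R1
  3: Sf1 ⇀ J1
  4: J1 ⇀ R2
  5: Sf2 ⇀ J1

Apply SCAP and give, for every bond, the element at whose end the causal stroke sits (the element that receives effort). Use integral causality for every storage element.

#3 →Sf1  (Sf1: flow source, stroke at near end)
#5 →Sf2  (Sf2 fixes flow; stroke at Sf2)
#0 →J1  (C1: C, integral causality)
#1 →I1  (J1: bond 0 brought effort, rest push out)
#2 →R1  (0-jn J1 has e-setter on 0)
#4 →R2  (J1 effort already set via bond 0)

#0 stroke→J1
#1 stroke→I1
#2 stroke→R1
#3 stroke→Sf1
#4 stroke→R2
#5 stroke→Sf2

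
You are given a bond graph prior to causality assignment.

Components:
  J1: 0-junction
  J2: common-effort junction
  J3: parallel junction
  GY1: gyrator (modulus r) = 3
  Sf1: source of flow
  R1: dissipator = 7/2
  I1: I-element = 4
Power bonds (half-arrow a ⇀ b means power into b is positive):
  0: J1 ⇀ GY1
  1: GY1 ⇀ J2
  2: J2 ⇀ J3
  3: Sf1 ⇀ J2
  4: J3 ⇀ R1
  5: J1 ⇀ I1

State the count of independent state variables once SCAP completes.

1  (I1 all integral)

bond 3 →Sf1  (source Sf1 imposes f)
bond 5 →I1  (I1 outputs flow p/I1)
bond 0 →J1  (only one effort-in slot at J1)
bond 1 →J2  (GY1 both-in/both-out from 0)
bond 2 →J3  (J2 effort already set via bond 1)
bond 4 →R1  (0-jn J3 has e-setter on 2)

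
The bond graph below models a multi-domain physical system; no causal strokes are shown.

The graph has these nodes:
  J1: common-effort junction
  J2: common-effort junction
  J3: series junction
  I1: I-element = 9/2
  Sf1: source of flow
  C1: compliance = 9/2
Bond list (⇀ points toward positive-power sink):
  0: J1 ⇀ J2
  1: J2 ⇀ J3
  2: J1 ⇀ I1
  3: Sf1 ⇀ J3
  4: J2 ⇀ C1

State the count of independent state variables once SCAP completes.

2  (C1, I1 all integral)

b3 stroke at Sf1  (Sf1 (Sf) sets flow on bond)
b1 stroke at J3  (J3: bond 3 brought flow, rest push out)
b2 stroke at I1  (prefer integral on I1)
b0 stroke at J1  (J1: last free bond brings effort in)
b4 stroke at J2  (closing 0-jn rule on J2)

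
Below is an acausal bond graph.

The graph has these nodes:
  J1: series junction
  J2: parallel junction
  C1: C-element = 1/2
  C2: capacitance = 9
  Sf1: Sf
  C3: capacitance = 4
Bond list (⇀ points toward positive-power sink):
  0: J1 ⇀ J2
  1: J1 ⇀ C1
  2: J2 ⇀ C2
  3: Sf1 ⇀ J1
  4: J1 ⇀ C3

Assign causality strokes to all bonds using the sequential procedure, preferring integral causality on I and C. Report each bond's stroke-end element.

bond 3 →Sf1  (Sf1 (Sf) sets flow on bond)
bond 0 →J1  (1-jn J1 has f-setter on 3)
bond 1 →J1  (1-jn J1 has f-setter on 3)
bond 4 →J1  (J1: bond 3 brought flow, rest push out)
bond 2 →J2  (J2: last free bond brings effort in)

b0 |J1
b1 |J1
b2 |J2
b3 |Sf1
b4 |J1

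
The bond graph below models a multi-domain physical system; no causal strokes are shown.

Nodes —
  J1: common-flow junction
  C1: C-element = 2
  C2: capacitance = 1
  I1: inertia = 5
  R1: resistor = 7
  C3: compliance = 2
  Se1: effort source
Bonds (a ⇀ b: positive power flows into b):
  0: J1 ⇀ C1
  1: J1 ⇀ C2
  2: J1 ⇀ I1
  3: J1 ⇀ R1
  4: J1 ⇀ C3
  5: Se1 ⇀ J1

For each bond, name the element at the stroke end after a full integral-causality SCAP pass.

β0 stroke→J1
β1 stroke→J1
β2 stroke→I1
β3 stroke→J1
β4 stroke→J1
β5 stroke→J1

bond 5 stroke at J1  (Se1: effort source, stroke at far end)
bond 0 stroke at J1  (C1: C, integral causality)
bond 1 stroke at J1  (C2: C, integral causality)
bond 2 stroke at I1  (I1 integral (f out))
bond 3 stroke at J1  (J1: bond 2 brought flow, rest push out)
bond 4 stroke at J1  (common-f at J1 fixed by 2)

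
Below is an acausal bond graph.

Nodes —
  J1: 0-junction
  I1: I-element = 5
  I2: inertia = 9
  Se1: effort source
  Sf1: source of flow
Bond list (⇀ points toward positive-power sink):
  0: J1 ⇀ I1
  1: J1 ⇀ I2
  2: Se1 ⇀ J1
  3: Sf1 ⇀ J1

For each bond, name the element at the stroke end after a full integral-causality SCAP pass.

b2 stroke→J1  (Se1 fixes effort; stroke away)
b3 stroke→Sf1  (source Sf1 imposes f)
b0 stroke→I1  (0-jn J1 has e-setter on 2)
b1 stroke→I2  (J1 effort already set via bond 2)

bond 0 |I1
bond 1 |I2
bond 2 |J1
bond 3 |Sf1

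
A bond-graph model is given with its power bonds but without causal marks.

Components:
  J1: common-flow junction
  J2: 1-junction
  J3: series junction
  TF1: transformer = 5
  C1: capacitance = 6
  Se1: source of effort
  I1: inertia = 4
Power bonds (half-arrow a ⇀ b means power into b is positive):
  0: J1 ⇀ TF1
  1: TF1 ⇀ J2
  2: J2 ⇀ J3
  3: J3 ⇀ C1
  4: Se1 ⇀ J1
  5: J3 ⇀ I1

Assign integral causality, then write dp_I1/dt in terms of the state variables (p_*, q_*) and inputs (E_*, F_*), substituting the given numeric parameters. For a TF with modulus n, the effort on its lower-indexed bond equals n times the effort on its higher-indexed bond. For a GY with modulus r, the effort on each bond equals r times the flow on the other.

dp_I1/dt = E_Se1/5 - q_C1/6

β4 stroke→J1  (Se1: effort source, stroke at far end)
β0 stroke→TF1  (only one flow-in slot at J1)
β1 stroke→J2  (through TF1, causality passes straight; one stroke at TF1)
β2 stroke→J3  (J2 needs exactly one f-in)
β3 stroke→J3  (prefer integral on C1)
β5 stroke→I1  (only one flow-in slot at J3)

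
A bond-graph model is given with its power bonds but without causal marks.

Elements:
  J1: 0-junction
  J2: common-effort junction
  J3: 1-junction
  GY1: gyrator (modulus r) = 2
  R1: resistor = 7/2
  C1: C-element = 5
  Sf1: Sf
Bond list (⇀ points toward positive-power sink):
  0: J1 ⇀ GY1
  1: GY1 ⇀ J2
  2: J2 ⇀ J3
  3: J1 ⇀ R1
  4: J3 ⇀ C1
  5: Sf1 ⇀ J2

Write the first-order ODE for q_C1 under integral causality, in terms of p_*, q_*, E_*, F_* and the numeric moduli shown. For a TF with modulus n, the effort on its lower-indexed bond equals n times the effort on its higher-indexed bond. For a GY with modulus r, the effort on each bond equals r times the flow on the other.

bond 5 stroke at Sf1  (Sf1 fixes flow; stroke at Sf1)
bond 4 stroke at J3  (C1: C, integral causality)
bond 2 stroke at J2  (only one flow-in slot at J3)
bond 1 stroke at GY1  (J2 effort already set via bond 2)
bond 0 stroke at GY1  (GY1 both-in/both-out from 1)
bond 3 stroke at J1  (closing 0-jn rule on J1)

dq_C1/dt = F_Sf1 - 7*q_C1/40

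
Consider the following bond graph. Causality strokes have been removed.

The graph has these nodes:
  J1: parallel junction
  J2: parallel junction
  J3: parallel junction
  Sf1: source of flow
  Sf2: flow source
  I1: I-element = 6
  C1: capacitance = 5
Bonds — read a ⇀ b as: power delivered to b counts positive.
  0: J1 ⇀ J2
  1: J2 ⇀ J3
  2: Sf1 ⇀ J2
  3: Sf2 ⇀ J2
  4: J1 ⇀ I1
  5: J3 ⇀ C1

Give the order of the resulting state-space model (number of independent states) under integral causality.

bond 2 →Sf1  (source Sf1 imposes f)
bond 3 →Sf2  (Sf2: flow source, stroke at near end)
bond 4 →I1  (I1 integral (f out))
bond 0 →J1  (only one effort-in slot at J1)
bond 1 →J2  (only one effort-in slot at J2)
bond 5 →J3  (J3 needs exactly one e-in)

2  (C1, I1 all integral)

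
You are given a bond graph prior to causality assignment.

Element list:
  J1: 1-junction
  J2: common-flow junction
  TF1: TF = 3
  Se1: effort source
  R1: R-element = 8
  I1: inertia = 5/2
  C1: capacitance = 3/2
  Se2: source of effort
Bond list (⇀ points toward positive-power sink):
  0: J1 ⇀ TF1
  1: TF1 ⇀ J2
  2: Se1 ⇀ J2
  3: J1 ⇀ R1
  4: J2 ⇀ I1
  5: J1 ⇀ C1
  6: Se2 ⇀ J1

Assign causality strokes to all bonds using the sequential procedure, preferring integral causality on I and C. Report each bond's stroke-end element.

b2 |J2  (Se1: effort source, stroke at far end)
b6 |J1  (source Se2 imposes e)
b4 |I1  (I1 outputs flow p/I1)
b1 |J2  (J2 flow already set via bond 4)
b0 |TF1  (TF TF1: opposite of bond 1)
b3 |J1  (1-jn J1 has f-setter on 0)
b5 |J1  (1-jn J1 has f-setter on 0)

b0 stroke→TF1
b1 stroke→J2
b2 stroke→J2
b3 stroke→J1
b4 stroke→I1
b5 stroke→J1
b6 stroke→J1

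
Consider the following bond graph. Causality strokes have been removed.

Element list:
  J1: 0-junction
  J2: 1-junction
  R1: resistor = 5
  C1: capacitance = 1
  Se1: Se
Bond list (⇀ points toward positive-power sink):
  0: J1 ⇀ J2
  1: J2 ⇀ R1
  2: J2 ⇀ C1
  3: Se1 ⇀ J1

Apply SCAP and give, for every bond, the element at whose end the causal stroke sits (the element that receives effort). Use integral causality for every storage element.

b3 |J1  (source Se1 imposes e)
b0 |J2  (0-jn J1 has e-setter on 3)
b2 |J2  (C1 outputs effort q/C1)
b1 |R1  (J2: last free bond brings flow in)

#0 stroke at J2
#1 stroke at R1
#2 stroke at J2
#3 stroke at J1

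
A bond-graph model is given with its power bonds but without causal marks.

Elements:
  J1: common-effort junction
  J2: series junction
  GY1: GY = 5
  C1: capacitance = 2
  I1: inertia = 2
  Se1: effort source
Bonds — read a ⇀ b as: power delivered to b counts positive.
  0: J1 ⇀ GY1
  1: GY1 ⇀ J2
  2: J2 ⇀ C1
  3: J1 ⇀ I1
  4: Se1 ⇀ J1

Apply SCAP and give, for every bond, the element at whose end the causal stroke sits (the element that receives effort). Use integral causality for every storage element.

β4 |J1  (source Se1 imposes e)
β0 |GY1  (0-jn J1 has e-setter on 4)
β3 |I1  (J1: bond 4 brought effort, rest push out)
β1 |GY1  (GY1 both-in/both-out from 0)
β2 |J2  (J2 flow already set via bond 1)

bond 0 stroke→GY1
bond 1 stroke→GY1
bond 2 stroke→J2
bond 3 stroke→I1
bond 4 stroke→J1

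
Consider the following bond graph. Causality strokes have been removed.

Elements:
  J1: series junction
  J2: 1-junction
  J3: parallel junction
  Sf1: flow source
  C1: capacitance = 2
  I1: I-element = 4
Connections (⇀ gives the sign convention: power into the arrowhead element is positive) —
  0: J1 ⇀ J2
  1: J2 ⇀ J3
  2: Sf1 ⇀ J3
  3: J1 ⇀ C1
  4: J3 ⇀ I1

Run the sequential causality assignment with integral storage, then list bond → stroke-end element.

b2 |Sf1  (source Sf1 imposes f)
b3 |J1  (C1 integral (e out))
b0 |J2  (J1: last free bond brings flow in)
b1 |J3  (J2 needs exactly one f-in)
b4 |I1  (J3: bond 1 brought effort, rest push out)

#0 stroke→J2
#1 stroke→J3
#2 stroke→Sf1
#3 stroke→J1
#4 stroke→I1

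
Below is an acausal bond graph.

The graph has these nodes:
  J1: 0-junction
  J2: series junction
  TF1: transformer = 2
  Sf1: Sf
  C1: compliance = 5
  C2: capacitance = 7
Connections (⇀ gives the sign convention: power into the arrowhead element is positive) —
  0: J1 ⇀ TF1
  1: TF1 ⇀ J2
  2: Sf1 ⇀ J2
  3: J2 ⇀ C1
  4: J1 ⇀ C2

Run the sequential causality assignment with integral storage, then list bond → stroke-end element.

β0 →TF1
β1 →J2
β2 →Sf1
β3 →J2
β4 →J1

b2 →Sf1  (Sf1: flow source, stroke at near end)
b1 →J2  (J2: bond 2 brought flow, rest push out)
b3 →J2  (J2: bond 2 brought flow, rest push out)
b0 →TF1  (TF TF1: opposite of bond 1)
b4 →J1  (only one effort-in slot at J1)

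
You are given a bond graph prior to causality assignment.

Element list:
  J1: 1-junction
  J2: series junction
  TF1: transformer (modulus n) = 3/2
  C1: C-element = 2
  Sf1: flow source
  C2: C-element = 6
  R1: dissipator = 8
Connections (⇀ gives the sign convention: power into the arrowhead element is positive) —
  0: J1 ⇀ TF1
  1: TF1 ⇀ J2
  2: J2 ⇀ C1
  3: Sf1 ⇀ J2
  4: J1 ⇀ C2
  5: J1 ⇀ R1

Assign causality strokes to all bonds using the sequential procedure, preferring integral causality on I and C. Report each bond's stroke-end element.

b0 stroke→TF1
b1 stroke→J2
b2 stroke→J2
b3 stroke→Sf1
b4 stroke→J1
b5 stroke→J1

#3 stroke→Sf1  (Sf1 fixes flow; stroke at Sf1)
#1 stroke→J2  (J2 flow already set via bond 3)
#2 stroke→J2  (common-f at J2 fixed by 3)
#0 stroke→TF1  (TF1 one-in-one-out from 1)
#4 stroke→J1  (1-jn J1 has f-setter on 0)
#5 stroke→J1  (J1: bond 0 brought flow, rest push out)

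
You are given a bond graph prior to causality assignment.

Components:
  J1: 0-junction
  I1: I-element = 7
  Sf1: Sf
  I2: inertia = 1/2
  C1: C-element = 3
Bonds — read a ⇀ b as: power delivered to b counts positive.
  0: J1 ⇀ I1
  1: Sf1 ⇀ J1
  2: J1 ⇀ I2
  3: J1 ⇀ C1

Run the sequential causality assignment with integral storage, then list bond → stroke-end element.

bond 1 →Sf1  (Sf1 (Sf) sets flow on bond)
bond 0 →I1  (I1 integral (f out))
bond 2 →I2  (I2 outputs flow p/I2)
bond 3 →J1  (J1: last free bond brings effort in)

bond 0 stroke at I1
bond 1 stroke at Sf1
bond 2 stroke at I2
bond 3 stroke at J1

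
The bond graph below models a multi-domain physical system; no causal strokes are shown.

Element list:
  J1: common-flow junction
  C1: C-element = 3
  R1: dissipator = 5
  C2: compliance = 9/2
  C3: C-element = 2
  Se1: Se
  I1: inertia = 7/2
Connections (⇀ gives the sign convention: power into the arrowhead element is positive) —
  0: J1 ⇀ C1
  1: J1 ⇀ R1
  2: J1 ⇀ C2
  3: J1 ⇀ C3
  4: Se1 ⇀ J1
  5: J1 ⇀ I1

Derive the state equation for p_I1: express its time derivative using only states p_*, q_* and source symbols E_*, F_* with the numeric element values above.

#4 stroke→J1  (Se1 fixes effort; stroke away)
#0 stroke→J1  (C1 integral (e out))
#2 stroke→J1  (C2 outputs effort q/C2)
#3 stroke→J1  (C3 outputs effort q/C3)
#5 stroke→I1  (I1 outputs flow p/I1)
#1 stroke→J1  (common-f at J1 fixed by 5)

dp_I1/dt = E_Se1 - 10*p_I1/7 - q_C1/3 - 2*q_C2/9 - q_C3/2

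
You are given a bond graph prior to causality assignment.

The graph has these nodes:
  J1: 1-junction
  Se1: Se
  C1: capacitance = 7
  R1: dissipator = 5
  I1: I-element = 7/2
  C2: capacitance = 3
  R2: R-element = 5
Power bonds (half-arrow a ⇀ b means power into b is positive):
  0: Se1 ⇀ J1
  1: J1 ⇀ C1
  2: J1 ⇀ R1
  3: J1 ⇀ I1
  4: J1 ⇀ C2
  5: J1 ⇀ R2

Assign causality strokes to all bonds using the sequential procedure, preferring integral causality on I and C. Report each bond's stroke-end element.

bond 0 →J1
bond 1 →J1
bond 2 →J1
bond 3 →I1
bond 4 →J1
bond 5 →J1

bond 0 |J1  (Se1 (Se) sets effort on bond)
bond 1 |J1  (C1 integral (e out))
bond 3 |I1  (I1 outputs flow p/I1)
bond 2 |J1  (J1 flow already set via bond 3)
bond 4 |J1  (1-jn J1 has f-setter on 3)
bond 5 |J1  (J1 flow already set via bond 3)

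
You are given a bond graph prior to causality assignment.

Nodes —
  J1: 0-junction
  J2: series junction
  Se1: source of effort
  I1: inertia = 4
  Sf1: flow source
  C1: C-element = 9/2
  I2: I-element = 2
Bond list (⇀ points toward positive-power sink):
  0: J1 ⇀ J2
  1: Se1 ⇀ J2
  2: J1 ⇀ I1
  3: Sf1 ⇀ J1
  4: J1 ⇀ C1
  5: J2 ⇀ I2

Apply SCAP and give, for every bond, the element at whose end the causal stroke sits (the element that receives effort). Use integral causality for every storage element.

#1 |J2  (Se1: effort source, stroke at far end)
#3 |Sf1  (Sf1 (Sf) sets flow on bond)
#2 |I1  (prefer integral on I1)
#4 |J1  (C1 integral (e out))
#0 |J2  (0-jn J1 has e-setter on 4)
#5 |I2  (only one flow-in slot at J2)

β0 →J2
β1 →J2
β2 →I1
β3 →Sf1
β4 →J1
β5 →I2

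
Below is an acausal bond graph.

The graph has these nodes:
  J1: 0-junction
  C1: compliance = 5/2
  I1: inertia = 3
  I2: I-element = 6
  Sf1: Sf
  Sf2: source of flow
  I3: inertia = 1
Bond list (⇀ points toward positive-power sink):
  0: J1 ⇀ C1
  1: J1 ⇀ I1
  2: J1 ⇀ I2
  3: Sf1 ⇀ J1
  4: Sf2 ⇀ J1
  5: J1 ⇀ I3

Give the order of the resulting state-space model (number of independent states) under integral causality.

4  (C1, I1, I2, I3 all integral)

bond 3 stroke at Sf1  (Sf1 (Sf) sets flow on bond)
bond 4 stroke at Sf2  (Sf2 fixes flow; stroke at Sf2)
bond 0 stroke at J1  (C1 outputs effort q/C1)
bond 1 stroke at I1  (common-e at J1 fixed by 0)
bond 2 stroke at I2  (J1: bond 0 brought effort, rest push out)
bond 5 stroke at I3  (J1: bond 0 brought effort, rest push out)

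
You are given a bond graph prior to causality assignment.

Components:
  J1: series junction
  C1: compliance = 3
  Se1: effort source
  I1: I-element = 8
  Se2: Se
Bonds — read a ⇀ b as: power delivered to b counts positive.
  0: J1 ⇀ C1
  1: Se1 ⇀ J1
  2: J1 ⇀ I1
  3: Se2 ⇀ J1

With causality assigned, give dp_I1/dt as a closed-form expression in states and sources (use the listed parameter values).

dp_I1/dt = E_Se1 + E_Se2 - q_C1/3

β1 →J1  (source Se1 imposes e)
β3 →J1  (source Se2 imposes e)
β0 →J1  (C1 outputs effort q/C1)
β2 →I1  (J1: last free bond brings flow in)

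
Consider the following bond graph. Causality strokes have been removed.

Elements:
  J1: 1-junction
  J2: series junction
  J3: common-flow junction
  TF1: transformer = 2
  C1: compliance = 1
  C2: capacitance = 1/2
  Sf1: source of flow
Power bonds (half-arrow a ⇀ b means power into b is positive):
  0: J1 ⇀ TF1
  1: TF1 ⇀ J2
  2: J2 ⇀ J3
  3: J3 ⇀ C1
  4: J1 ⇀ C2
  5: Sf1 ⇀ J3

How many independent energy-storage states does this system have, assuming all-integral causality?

2  (C1, C2 all integral)

β5 stroke at Sf1  (Sf1: flow source, stroke at near end)
β2 stroke at J3  (1-jn J3 has f-setter on 5)
β3 stroke at J3  (J3: bond 5 brought flow, rest push out)
β1 stroke at J2  (J2 flow already set via bond 2)
β0 stroke at TF1  (TF1 one-in-one-out from 1)
β4 stroke at J1  (common-f at J1 fixed by 0)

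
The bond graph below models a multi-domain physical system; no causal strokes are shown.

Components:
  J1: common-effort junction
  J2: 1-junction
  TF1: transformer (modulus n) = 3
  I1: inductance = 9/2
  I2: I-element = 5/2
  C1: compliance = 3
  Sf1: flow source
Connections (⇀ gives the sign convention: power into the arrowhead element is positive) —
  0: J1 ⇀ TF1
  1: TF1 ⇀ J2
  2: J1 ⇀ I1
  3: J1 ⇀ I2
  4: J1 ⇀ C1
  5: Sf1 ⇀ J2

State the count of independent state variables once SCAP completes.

3  (C1, I1, I2 all integral)

bond 5 →Sf1  (source Sf1 imposes f)
bond 1 →J2  (J2: bond 5 brought flow, rest push out)
bond 0 →TF1  (TF1: transformer flips bond 1)
bond 2 →I1  (prefer integral on I1)
bond 3 →I2  (I2: I, integral causality)
bond 4 →J1  (J1 needs exactly one e-in)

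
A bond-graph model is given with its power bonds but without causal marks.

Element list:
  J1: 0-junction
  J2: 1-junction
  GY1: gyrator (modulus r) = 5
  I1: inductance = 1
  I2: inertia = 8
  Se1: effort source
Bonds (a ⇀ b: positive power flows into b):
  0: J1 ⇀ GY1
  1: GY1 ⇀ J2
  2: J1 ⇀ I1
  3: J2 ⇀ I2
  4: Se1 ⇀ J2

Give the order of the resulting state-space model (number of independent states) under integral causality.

2  (I1, I2 all integral)

b4 →J2  (Se1 (Se) sets effort on bond)
b2 →I1  (I1 outputs flow p/I1)
b0 →J1  (J1 needs exactly one e-in)
b1 →J2  (GY GY1: same side as bond 0)
b3 →I2  (only one flow-in slot at J2)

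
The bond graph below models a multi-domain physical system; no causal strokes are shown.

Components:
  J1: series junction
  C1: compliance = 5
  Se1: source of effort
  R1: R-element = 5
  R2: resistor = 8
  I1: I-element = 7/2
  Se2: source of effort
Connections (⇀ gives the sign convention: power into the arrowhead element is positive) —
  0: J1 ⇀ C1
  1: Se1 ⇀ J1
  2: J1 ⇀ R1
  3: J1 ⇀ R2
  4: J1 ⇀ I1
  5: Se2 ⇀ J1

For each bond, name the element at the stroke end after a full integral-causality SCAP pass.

#0 |J1
#1 |J1
#2 |J1
#3 |J1
#4 |I1
#5 |J1

#1 |J1  (Se1 (Se) sets effort on bond)
#5 |J1  (source Se2 imposes e)
#0 |J1  (prefer integral on C1)
#4 |I1  (prefer integral on I1)
#2 |J1  (J1 flow already set via bond 4)
#3 |J1  (common-f at J1 fixed by 4)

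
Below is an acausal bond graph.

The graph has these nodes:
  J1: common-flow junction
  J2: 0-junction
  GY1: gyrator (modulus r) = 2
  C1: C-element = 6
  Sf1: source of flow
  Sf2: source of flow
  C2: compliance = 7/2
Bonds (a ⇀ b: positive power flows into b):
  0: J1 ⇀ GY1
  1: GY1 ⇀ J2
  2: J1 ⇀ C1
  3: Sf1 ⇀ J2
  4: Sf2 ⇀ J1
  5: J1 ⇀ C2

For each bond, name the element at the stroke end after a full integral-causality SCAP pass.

β3 |Sf1  (Sf1: flow source, stroke at near end)
β4 |Sf2  (Sf2 fixes flow; stroke at Sf2)
β0 |J1  (common-f at J1 fixed by 4)
β2 |J1  (J1: bond 4 brought flow, rest push out)
β5 |J1  (1-jn J1 has f-setter on 4)
β1 |J2  (J2 needs exactly one e-in)

b0 stroke at J1
b1 stroke at J2
b2 stroke at J1
b3 stroke at Sf1
b4 stroke at Sf2
b5 stroke at J1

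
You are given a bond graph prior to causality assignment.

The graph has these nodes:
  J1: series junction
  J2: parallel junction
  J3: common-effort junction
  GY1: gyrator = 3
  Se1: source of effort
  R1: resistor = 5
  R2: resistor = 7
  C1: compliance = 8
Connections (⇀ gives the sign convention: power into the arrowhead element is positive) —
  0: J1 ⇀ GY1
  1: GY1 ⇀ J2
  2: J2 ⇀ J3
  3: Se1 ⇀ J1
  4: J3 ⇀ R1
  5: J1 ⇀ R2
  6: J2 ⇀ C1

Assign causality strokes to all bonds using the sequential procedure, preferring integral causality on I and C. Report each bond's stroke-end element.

bond 3 →J1  (Se1 fixes effort; stroke away)
bond 6 →J2  (C1 outputs effort q/C1)
bond 1 →GY1  (0-jn J2 has e-setter on 6)
bond 2 →J3  (0-jn J2 has e-setter on 6)
bond 4 →R1  (common-e at J3 fixed by 2)
bond 0 →GY1  (GY GY1: same side as bond 1)
bond 5 →J1  (J1: bond 0 brought flow, rest push out)

b0 →GY1
b1 →GY1
b2 →J3
b3 →J1
b4 →R1
b5 →J1
b6 →J2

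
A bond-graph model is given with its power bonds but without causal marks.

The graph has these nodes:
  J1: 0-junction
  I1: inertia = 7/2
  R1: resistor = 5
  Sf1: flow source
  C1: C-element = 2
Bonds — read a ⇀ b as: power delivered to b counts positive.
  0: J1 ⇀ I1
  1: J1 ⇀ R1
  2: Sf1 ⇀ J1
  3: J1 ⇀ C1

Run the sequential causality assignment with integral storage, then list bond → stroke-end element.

bond 2 stroke→Sf1  (Sf1 (Sf) sets flow on bond)
bond 0 stroke→I1  (I1: I, integral causality)
bond 3 stroke→J1  (C1: C, integral causality)
bond 1 stroke→R1  (J1: bond 3 brought effort, rest push out)

β0 stroke at I1
β1 stroke at R1
β2 stroke at Sf1
β3 stroke at J1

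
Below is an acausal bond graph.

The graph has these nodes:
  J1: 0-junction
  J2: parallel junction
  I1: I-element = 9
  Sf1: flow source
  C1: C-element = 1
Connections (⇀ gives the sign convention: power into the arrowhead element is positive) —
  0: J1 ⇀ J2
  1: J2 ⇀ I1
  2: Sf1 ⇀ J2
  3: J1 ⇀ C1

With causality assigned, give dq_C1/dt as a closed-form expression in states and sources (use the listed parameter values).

dq_C1/dt = F_Sf1 - p_I1/9

#2 stroke at Sf1  (Sf1: flow source, stroke at near end)
#1 stroke at I1  (I1 integral (f out))
#0 stroke at J2  (J2 needs exactly one e-in)
#3 stroke at J1  (J1: last free bond brings effort in)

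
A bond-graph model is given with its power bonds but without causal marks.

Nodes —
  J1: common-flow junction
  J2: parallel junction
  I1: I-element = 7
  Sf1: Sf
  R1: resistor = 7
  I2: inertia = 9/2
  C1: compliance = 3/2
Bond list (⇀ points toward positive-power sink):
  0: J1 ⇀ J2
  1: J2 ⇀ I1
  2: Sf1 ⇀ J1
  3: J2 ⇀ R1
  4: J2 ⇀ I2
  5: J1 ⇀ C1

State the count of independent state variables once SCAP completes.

β2 →Sf1  (Sf1: flow source, stroke at near end)
β0 →J1  (J1 flow already set via bond 2)
β5 →J1  (J1: bond 2 brought flow, rest push out)
β1 →I1  (I1: I, integral causality)
β4 →I2  (I2: I, integral causality)
β3 →J2  (J2 needs exactly one e-in)

3  (C1, I1, I2 all integral)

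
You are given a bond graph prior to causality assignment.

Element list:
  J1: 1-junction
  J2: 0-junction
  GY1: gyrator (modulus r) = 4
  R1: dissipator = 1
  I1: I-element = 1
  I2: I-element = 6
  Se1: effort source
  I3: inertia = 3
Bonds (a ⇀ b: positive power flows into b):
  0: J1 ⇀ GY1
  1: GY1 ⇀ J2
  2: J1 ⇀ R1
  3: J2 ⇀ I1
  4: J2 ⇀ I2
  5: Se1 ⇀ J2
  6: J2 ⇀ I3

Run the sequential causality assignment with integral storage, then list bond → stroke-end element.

bond 0 →GY1
bond 1 →GY1
bond 2 →J1
bond 3 →I1
bond 4 →I2
bond 5 →J2
bond 6 →I3

β5 stroke→J2  (source Se1 imposes e)
β1 stroke→GY1  (common-e at J2 fixed by 5)
β3 stroke→I1  (J2: bond 5 brought effort, rest push out)
β4 stroke→I2  (J2: bond 5 brought effort, rest push out)
β6 stroke→I3  (J2 effort already set via bond 5)
β0 stroke→GY1  (GY GY1: same side as bond 1)
β2 stroke→J1  (common-f at J1 fixed by 0)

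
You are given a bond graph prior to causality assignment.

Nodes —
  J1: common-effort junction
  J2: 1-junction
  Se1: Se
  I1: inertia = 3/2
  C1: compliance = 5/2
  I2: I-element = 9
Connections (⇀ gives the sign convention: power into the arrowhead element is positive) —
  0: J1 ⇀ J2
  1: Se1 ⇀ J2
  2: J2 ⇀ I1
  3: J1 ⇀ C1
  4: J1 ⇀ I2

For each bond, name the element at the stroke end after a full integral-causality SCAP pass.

β0 stroke at J2
β1 stroke at J2
β2 stroke at I1
β3 stroke at J1
β4 stroke at I2

#1 stroke at J2  (Se1 fixes effort; stroke away)
#2 stroke at I1  (I1 outputs flow p/I1)
#0 stroke at J2  (J2 flow already set via bond 2)
#3 stroke at J1  (C1 integral (e out))
#4 stroke at I2  (common-e at J1 fixed by 3)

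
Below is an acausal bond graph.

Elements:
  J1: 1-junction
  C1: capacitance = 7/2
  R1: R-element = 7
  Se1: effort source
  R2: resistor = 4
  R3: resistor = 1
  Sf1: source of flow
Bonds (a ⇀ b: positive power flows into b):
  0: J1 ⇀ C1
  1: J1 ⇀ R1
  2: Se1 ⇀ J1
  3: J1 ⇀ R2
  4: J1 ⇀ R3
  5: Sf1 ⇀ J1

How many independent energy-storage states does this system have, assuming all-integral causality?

1  (C1 all integral)

b2 →J1  (source Se1 imposes e)
b5 →Sf1  (Sf1: flow source, stroke at near end)
b0 →J1  (J1 flow already set via bond 5)
b1 →J1  (J1 flow already set via bond 5)
b3 →J1  (1-jn J1 has f-setter on 5)
b4 →J1  (J1 flow already set via bond 5)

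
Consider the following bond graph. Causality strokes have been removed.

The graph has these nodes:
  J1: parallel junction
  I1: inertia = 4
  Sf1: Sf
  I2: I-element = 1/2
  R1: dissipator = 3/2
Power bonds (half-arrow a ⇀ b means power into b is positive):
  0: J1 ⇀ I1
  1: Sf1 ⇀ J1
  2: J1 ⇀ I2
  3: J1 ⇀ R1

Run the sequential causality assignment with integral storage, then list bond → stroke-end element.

b1 →Sf1  (Sf1: flow source, stroke at near end)
b0 →I1  (I1: I, integral causality)
b2 →I2  (I2 integral (f out))
b3 →J1  (J1: last free bond brings effort in)

β0 →I1
β1 →Sf1
β2 →I2
β3 →J1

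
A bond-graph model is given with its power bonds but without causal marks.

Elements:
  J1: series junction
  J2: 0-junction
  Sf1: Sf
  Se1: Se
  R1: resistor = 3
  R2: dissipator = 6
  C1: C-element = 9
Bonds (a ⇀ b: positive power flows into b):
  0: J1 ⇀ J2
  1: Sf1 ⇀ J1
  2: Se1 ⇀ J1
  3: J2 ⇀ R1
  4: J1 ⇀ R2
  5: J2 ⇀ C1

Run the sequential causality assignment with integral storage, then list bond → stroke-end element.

bond 0 |J1
bond 1 |Sf1
bond 2 |J1
bond 3 |R1
bond 4 |J1
bond 5 |J2

#1 →Sf1  (Sf1: flow source, stroke at near end)
#2 →J1  (Se1 (Se) sets effort on bond)
#0 →J1  (J1: bond 1 brought flow, rest push out)
#4 →J1  (J1: bond 1 brought flow, rest push out)
#5 →J2  (C1 integral (e out))
#3 →R1  (common-e at J2 fixed by 5)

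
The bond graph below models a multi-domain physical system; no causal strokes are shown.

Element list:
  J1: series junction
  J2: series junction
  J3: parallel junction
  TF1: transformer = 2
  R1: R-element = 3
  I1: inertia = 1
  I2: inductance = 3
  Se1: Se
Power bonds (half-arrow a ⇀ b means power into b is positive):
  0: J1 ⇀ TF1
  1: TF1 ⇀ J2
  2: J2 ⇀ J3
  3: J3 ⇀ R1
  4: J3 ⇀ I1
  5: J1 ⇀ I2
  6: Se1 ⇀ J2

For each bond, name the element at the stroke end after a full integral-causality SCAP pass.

β0 →J1
β1 →TF1
β2 →J2
β3 →J3
β4 →I1
β5 →I2
β6 →J2

β6 →J2  (Se1: effort source, stroke at far end)
β4 →I1  (prefer integral on I1)
β5 →I2  (prefer integral on I2)
β0 →J1  (common-f at J1 fixed by 5)
β1 →TF1  (TF1: transformer flips bond 0)
β2 →J2  (J2 flow already set via bond 1)
β3 →J3  (J3 needs exactly one e-in)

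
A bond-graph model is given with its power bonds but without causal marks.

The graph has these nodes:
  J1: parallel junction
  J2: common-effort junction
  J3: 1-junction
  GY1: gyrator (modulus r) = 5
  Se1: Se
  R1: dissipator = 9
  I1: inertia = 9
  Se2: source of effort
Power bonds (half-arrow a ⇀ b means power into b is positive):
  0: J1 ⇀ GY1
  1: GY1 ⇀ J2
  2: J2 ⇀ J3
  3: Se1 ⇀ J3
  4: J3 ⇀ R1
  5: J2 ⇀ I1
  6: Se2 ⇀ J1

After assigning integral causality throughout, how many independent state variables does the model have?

#3 |J3  (Se1: effort source, stroke at far end)
#6 |J1  (Se2 fixes effort; stroke away)
#0 |GY1  (common-e at J1 fixed by 6)
#1 |GY1  (GY1: gyrator matches bond 0)
#5 |I1  (I1 outputs flow p/I1)
#2 |J2  (J2 needs exactly one e-in)
#4 |J3  (1-jn J3 has f-setter on 2)

1  (I1 all integral)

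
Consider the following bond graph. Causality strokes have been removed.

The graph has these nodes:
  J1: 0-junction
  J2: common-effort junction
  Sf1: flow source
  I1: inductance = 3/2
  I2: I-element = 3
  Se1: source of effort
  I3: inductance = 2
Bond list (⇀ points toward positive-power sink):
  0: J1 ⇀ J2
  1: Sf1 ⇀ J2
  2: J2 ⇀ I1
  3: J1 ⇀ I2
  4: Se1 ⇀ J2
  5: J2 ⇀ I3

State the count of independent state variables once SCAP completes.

β1 →Sf1  (Sf1 (Sf) sets flow on bond)
β4 →J2  (Se1 fixes effort; stroke away)
β0 →J1  (J2 effort already set via bond 4)
β2 →I1  (common-e at J2 fixed by 4)
β5 →I3  (common-e at J2 fixed by 4)
β3 →I2  (0-jn J1 has e-setter on 0)

3  (I1, I2, I3 all integral)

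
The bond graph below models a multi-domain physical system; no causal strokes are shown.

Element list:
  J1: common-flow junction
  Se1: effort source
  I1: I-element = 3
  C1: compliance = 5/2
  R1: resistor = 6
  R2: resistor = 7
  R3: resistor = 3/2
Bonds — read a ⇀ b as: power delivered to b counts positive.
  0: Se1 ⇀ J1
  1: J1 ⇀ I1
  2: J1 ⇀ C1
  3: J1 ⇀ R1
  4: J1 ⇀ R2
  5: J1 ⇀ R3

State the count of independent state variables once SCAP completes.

bond 0 |J1  (Se1: effort source, stroke at far end)
bond 1 |I1  (I1: I, integral causality)
bond 2 |J1  (J1 flow already set via bond 1)
bond 3 |J1  (J1: bond 1 brought flow, rest push out)
bond 4 |J1  (J1 flow already set via bond 1)
bond 5 |J1  (common-f at J1 fixed by 1)

2  (C1, I1 all integral)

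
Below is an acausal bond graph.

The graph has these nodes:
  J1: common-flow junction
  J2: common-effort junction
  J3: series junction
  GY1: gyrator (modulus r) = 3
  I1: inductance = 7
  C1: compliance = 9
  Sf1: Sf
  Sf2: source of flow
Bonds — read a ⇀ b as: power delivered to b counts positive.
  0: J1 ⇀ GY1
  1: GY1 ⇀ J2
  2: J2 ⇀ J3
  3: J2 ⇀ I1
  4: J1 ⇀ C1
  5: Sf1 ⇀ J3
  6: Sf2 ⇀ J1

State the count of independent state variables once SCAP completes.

2  (C1, I1 all integral)

#5 stroke→Sf1  (Sf1 fixes flow; stroke at Sf1)
#6 stroke→Sf2  (Sf2: flow source, stroke at near end)
#0 stroke→J1  (common-f at J1 fixed by 6)
#4 stroke→J1  (common-f at J1 fixed by 6)
#2 stroke→J3  (J3: bond 5 brought flow, rest push out)
#1 stroke→J2  (GY1 both-in/both-out from 0)
#3 stroke→I1  (J2 effort already set via bond 1)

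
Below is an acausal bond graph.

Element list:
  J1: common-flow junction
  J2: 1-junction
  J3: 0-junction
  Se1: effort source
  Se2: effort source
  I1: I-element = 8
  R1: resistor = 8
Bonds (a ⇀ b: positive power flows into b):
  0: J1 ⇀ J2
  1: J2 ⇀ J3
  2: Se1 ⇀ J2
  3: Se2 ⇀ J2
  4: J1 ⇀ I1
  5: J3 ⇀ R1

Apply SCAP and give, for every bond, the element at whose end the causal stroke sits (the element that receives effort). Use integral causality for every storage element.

bond 0 stroke at J1
bond 1 stroke at J2
bond 2 stroke at J2
bond 3 stroke at J2
bond 4 stroke at I1
bond 5 stroke at J3

bond 2 stroke→J2  (Se1 (Se) sets effort on bond)
bond 3 stroke→J2  (Se2 fixes effort; stroke away)
bond 4 stroke→I1  (I1 integral (f out))
bond 0 stroke→J1  (J1 flow already set via bond 4)
bond 1 stroke→J2  (1-jn J2 has f-setter on 0)
bond 5 stroke→J3  (only one effort-in slot at J3)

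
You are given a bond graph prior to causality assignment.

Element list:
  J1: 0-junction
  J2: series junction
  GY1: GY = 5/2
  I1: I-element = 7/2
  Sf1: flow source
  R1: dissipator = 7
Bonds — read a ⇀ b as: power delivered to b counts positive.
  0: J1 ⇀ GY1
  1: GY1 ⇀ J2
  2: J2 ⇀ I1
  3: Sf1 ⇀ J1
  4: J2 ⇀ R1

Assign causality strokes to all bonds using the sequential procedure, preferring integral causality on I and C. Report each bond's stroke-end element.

#0 stroke→J1
#1 stroke→J2
#2 stroke→I1
#3 stroke→Sf1
#4 stroke→J2

β3 stroke→Sf1  (Sf1: flow source, stroke at near end)
β0 stroke→J1  (closing 0-jn rule on J1)
β1 stroke→J2  (GY1 both-in/both-out from 0)
β2 stroke→I1  (I1 integral (f out))
β4 stroke→J2  (common-f at J2 fixed by 2)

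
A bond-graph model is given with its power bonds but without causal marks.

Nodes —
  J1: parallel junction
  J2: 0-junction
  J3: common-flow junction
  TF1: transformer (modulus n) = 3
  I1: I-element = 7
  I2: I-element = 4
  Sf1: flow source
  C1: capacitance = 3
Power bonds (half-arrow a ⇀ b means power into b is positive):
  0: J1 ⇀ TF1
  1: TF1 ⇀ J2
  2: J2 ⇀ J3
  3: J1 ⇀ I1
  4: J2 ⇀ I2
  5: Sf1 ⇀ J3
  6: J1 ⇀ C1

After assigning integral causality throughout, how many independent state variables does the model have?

3  (C1, I1, I2 all integral)

#5 →Sf1  (source Sf1 imposes f)
#2 →J3  (1-jn J3 has f-setter on 5)
#3 →I1  (prefer integral on I1)
#4 →I2  (prefer integral on I2)
#1 →J2  (J2: last free bond brings effort in)
#0 →TF1  (TF1: transformer flips bond 1)
#6 →J1  (only one effort-in slot at J1)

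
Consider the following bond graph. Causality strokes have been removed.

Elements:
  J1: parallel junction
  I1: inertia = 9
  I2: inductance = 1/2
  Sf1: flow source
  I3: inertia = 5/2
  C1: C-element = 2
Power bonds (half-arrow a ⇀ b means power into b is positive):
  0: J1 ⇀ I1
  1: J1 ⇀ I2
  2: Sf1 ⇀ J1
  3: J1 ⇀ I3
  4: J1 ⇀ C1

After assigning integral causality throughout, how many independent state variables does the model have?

4  (C1, I1, I2, I3 all integral)

b2 →Sf1  (source Sf1 imposes f)
b0 →I1  (I1: I, integral causality)
b1 →I2  (I2 outputs flow p/I2)
b3 →I3  (I3 integral (f out))
b4 →J1  (closing 0-jn rule on J1)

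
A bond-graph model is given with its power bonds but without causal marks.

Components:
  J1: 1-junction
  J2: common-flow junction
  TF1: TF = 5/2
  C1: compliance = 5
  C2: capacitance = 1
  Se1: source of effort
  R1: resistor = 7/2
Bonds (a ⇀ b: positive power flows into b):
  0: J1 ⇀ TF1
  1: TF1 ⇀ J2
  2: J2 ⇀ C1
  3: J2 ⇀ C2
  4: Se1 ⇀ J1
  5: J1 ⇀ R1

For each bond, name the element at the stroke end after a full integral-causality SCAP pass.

β4 →J1  (Se1: effort source, stroke at far end)
β2 →J2  (prefer integral on C1)
β3 →J2  (C2 integral (e out))
β1 →TF1  (J2 needs exactly one f-in)
β0 →J1  (TF TF1: opposite of bond 1)
β5 →R1  (J1: last free bond brings flow in)

b0 stroke→J1
b1 stroke→TF1
b2 stroke→J2
b3 stroke→J2
b4 stroke→J1
b5 stroke→R1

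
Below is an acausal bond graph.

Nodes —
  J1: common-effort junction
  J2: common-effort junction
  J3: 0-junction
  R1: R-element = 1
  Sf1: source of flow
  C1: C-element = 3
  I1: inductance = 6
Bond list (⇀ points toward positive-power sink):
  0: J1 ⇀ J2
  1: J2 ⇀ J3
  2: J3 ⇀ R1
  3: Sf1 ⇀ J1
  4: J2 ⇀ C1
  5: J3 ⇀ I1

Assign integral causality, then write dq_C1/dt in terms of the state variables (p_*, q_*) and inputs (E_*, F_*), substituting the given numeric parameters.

dq_C1/dt = F_Sf1 - p_I1/6 - q_C1/3

bond 3 stroke at Sf1  (Sf1: flow source, stroke at near end)
bond 0 stroke at J1  (J1 needs exactly one e-in)
bond 4 stroke at J2  (C1: C, integral causality)
bond 1 stroke at J3  (J2: bond 4 brought effort, rest push out)
bond 2 stroke at R1  (J3: bond 1 brought effort, rest push out)
bond 5 stroke at I1  (0-jn J3 has e-setter on 1)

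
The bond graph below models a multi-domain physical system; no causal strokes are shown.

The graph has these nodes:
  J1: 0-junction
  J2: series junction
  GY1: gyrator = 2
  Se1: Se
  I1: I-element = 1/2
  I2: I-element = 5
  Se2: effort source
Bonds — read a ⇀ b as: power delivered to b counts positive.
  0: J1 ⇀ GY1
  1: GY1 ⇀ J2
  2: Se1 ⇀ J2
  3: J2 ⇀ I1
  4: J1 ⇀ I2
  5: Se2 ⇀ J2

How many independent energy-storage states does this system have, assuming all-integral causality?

2  (I1, I2 all integral)

β2 stroke→J2  (Se1 (Se) sets effort on bond)
β5 stroke→J2  (Se2 fixes effort; stroke away)
β3 stroke→I1  (I1 outputs flow p/I1)
β1 stroke→J2  (common-f at J2 fixed by 3)
β0 stroke→J1  (GY1: gyrator matches bond 1)
β4 stroke→I2  (0-jn J1 has e-setter on 0)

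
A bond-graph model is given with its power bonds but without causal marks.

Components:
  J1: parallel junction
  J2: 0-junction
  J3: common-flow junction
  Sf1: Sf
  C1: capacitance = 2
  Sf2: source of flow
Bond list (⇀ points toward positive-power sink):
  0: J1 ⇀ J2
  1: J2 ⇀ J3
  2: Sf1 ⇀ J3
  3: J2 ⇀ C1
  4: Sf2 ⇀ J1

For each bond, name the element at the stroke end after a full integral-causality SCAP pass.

β2 stroke→Sf1  (Sf1: flow source, stroke at near end)
β4 stroke→Sf2  (source Sf2 imposes f)
β0 stroke→J1  (only one effort-in slot at J1)
β1 stroke→J3  (common-f at J3 fixed by 2)
β3 stroke→J2  (J2 needs exactly one e-in)

β0 →J1
β1 →J3
β2 →Sf1
β3 →J2
β4 →Sf2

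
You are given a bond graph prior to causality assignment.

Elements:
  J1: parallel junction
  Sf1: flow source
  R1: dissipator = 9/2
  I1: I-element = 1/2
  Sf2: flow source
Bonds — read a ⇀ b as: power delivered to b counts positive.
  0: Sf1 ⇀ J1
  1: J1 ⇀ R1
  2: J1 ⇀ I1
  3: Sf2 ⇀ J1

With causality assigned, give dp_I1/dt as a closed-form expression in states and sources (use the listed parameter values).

β0 stroke at Sf1  (source Sf1 imposes f)
β3 stroke at Sf2  (Sf2 fixes flow; stroke at Sf2)
β2 stroke at I1  (prefer integral on I1)
β1 stroke at J1  (J1: last free bond brings effort in)

dp_I1/dt = 9*F_Sf1/2 + 9*F_Sf2/2 - 9*p_I1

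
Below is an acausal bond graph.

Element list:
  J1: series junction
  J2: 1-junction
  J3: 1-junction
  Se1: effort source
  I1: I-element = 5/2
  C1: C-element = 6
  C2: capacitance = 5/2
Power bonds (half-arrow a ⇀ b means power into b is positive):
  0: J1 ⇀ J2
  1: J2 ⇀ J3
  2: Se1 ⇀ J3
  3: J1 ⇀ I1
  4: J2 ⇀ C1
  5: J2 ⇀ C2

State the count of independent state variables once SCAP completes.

b2 |J3  (Se1 fixes effort; stroke away)
b1 |J2  (J3: last free bond brings flow in)
b3 |I1  (I1: I, integral causality)
b0 |J1  (common-f at J1 fixed by 3)
b4 |J2  (common-f at J2 fixed by 0)
b5 |J2  (1-jn J2 has f-setter on 0)

3  (C1, C2, I1 all integral)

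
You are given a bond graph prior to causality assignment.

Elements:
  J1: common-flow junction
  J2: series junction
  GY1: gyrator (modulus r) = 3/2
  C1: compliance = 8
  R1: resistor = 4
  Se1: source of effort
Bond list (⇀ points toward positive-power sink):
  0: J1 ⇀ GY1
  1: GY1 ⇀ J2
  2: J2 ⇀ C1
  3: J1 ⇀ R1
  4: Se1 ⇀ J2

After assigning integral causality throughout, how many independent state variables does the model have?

bond 4 →J2  (source Se1 imposes e)
bond 2 →J2  (C1 integral (e out))
bond 1 →GY1  (only one flow-in slot at J2)
bond 0 →GY1  (through GY1, causality inverts; strokes same side of GY1)
bond 3 →J1  (common-f at J1 fixed by 0)

1  (C1 all integral)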